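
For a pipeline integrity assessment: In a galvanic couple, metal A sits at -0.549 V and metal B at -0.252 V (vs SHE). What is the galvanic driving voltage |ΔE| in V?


Driving voltage is the absolute potential difference.
|ΔE| = |-0.549 − (-0.252)| = 0.297 V

0.297 V


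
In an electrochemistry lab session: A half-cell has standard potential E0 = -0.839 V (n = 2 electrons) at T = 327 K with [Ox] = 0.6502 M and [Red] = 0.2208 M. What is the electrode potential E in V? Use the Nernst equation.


Apply the Nernst equation: E = E0 + (RT/nF)*ln([Ox]/[Red])
Step 1: RT/nF = 8.314*327/(2*96485) = 0.0140886 V
Step 2: [Ox]/[Red] = 0.6502/0.2208 = 2.944746
Step 3: ln(2.944746) = 1.080023
Step 4: correction = 0.0140886 * 1.080023 = 0.015 V
E = -0.839 + 0.015 = -0.824 V

-0.824 V


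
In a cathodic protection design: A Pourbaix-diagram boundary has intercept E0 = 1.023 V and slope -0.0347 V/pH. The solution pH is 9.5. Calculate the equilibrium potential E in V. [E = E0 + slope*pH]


Apply the Pourbaix line equation: E = E0 + slope*pH
E = 1.023 + (-0.0347)*9.5 = 1.023 + (-0.32965) = 0.69335 V
Rounded to 4 decimal places: E = 0.6934 V

0.6934 V


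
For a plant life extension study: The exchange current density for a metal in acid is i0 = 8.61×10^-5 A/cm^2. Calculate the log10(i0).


i0 = 8.61×10^-5 A/cm^2
log10(i0) = -4.065

-4.065


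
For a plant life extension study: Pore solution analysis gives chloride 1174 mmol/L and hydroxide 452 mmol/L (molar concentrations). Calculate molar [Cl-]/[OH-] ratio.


Threshold parameter = [Cl-] / [OH-] (molar basis; both in mmol/L, so units cancel)
Ratio = 1174 / 452 = 2.6

2.6


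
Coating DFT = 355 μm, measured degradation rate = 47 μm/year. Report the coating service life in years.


Service life = thickness / degradation rate
Life = 355 / 47 = 7.6 years

7.6 years


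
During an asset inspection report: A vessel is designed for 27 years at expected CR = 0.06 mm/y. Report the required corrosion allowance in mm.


Corrosion allowance = CR × design life
CA = 0.06 * 27 = 1.62 mm

1.62 mm


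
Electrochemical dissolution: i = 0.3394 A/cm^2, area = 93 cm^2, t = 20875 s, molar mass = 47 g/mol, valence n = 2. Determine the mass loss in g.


Apply Faraday's law: m = i*A*t*M / (n*F)
Total charge passed Q = i*A*t = 0.3394*93*20875 = 658902.675 C
m = Q*M/(n*F) = 658902.675*47/(2*96485) = 160.48311 g

160.48311 g


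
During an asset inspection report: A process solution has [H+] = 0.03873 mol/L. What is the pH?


pH = −log10[H+]
pH = −log10(0.03873) = 1.41

1.41


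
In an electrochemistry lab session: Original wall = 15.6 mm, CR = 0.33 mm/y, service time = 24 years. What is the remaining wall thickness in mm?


Remaining wall = original − CR × time
t = 15.6 − 0.33*24 = 15.6 − 7.92 = 7.68 mm

7.68 mm


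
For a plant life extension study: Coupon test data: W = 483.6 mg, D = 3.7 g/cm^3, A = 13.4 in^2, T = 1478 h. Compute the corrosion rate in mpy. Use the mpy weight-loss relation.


Apply the mpy weight-loss relation: CR = 534 * W / (D * A * T)
Numerator: 534 * 483.6 = 258242.4
Denominator: 3.7 * 13.4 * 1478 = 73279.24
CR = 258242.4 / 73279.24 = 3.524 mpy

3.524 mpy


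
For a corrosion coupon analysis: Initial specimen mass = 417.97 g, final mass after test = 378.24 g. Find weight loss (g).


Weight loss = initial − final
WL = 417.97 − 378.24 = 39.73 g

39.73 g


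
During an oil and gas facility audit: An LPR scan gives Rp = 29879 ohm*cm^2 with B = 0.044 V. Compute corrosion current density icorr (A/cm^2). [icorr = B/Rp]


Apply the Stern-Geary relation: icorr = B / Rp
icorr = 0.044 / 29879 = 1.473×10^-6 A/cm^2

1.473×10^-6 A/cm^2


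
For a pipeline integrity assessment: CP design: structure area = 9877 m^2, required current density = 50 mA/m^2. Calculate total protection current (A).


I = area * current density, then convert mA → A (÷1000)
I = 9877 * 50 / 1000 = 493.85 A

493.85 A


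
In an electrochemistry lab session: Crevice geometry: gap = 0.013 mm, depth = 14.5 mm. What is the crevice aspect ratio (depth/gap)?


Aspect ratio = depth / gap
Ratio = 14.5 / 0.013 = 1115.4

1115.4


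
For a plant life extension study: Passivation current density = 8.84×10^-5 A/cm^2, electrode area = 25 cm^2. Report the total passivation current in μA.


I = i_pass * A, then convert A → μA (×10^6)
I = 8.84×10^-5 * 25 * 10^6 = 2210.0 μA

2210.0 μA


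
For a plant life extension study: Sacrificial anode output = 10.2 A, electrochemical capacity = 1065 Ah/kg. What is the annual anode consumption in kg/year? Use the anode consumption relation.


Annual consumption = current * hours per year / capacity
Rate = 10.2 * 8760 / 1065 = 83.9 kg/year

83.9 kg/year


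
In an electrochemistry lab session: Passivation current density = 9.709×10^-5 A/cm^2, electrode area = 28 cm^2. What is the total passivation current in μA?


I = i_pass * A, then convert A → μA (×10^6)
I = 9.709×10^-5 * 28 * 10^6 = 2718.52 μA

2718.52 μA


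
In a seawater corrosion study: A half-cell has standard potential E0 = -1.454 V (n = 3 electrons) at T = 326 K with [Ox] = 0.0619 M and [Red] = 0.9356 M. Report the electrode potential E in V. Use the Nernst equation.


Apply the Nernst equation: E = E0 + (RT/nF)*ln([Ox]/[Red])
Step 1: RT/nF = 8.314*326/(3*96485) = 0.00936368 V
Step 2: [Ox]/[Red] = 0.0619/0.9356 = 0.066161
Step 3: ln(0.066161) = -2.715664
Step 4: correction = 0.00936368 * -2.715664 = -0.0254 V
E = -1.454 + -0.0254 = -1.4794 V

-1.4794 V


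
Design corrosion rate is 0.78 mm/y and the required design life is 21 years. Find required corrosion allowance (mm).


Corrosion allowance = CR × design life
CA = 0.78 * 21 = 16.38 mm

16.38 mm


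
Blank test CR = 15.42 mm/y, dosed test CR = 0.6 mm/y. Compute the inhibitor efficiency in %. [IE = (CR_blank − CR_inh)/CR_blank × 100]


Apply the inhibitor-efficiency definition: IE = (CR_blank − CR_inh)/CR_blank × 100
IE = (15.42 − 0.6) / 15.42 × 100
IE = 14.82 / 15.42 × 100 = 96.1 %

96.1 %


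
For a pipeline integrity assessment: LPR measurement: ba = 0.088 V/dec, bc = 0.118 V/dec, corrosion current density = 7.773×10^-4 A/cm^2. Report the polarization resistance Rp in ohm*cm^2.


Apply the Stern-Geary equation: Rp = ba*bc / (2.303*icorr*(ba+bc))
ba*bc = 0.088*0.118 = 0.010384
ba+bc = 0.206; 2.303*icorr*(ba+bc) = 2.303*7.773×10^-4*0.206 = 3.6876511×10^-4
Rp = 0.010384 / 3.6876511×10^-4 = 28.16 ohm*cm^2

28.16 ohm*cm^2


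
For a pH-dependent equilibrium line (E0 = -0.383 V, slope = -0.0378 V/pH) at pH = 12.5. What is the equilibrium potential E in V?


Apply the Pourbaix line equation: E = E0 + slope*pH
E = -0.383 + (-0.0378)*12.5 = -0.383 + (-0.4725) = -0.8555 V
Rounded to 3 decimal places: E = -0.856 V

-0.856 V


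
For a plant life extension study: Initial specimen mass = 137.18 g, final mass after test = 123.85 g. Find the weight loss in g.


Weight loss = initial − final
WL = 137.18 − 123.85 = 13.33 g

13.33 g


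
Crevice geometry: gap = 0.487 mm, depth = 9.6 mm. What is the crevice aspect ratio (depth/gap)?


Aspect ratio = depth / gap
Ratio = 9.6 / 0.487 = 19.7

19.7


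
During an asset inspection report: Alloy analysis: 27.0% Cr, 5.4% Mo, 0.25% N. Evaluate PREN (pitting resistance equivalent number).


Apply the PREN formula: PREN = Cr + 3.3*Mo + 16*N
PREN = 27.0 + 3.3*5.4 + 16*0.25
PREN = 27.0 + 17.82 + 4.0 = 48.82

48.82


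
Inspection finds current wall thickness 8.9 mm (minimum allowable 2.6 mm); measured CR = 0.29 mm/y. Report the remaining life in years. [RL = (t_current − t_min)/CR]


Apply the remaining-life relation: RL = (t_current − t_min) / CR
RL = (8.9 − 2.6) / 0.29 = 6.3 / 0.29 = 21.7 years

21.7 years


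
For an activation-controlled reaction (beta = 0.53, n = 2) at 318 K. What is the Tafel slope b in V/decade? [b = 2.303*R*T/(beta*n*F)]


Apply the Tafel slope relation: b = 2.303*R*T/(beta*n*F)
Numerator: 2.303 * 8.314 * 318 = 6088.79
Denominator: 0.53 * 2 * 96485 = 102274.1
b = 6088.79 / 102274.1 = 0.06 V/decade

0.06 V/decade


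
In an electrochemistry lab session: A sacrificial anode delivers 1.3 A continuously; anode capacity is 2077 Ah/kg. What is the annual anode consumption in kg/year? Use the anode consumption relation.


Annual consumption = current * hours per year / capacity
Rate = 1.3 * 8760 / 2077 = 5.5 kg/year

5.5 kg/year


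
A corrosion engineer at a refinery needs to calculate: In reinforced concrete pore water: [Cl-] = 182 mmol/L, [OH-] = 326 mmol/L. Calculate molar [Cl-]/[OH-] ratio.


Threshold parameter = [Cl-] / [OH-] (molar basis; both in mmol/L, so units cancel)
Ratio = 182 / 326 = 0.56

0.56


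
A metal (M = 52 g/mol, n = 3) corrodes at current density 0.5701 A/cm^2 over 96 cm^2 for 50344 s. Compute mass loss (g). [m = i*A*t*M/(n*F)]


Apply Faraday's law: m = i*A*t*M / (n*F)
Total charge passed Q = i*A*t = 0.5701*96*50344 = 2755306.9824 C
m = Q*M/(n*F) = 2755306.9824*52/(3*96485) = 494.98528 g

494.98528 g


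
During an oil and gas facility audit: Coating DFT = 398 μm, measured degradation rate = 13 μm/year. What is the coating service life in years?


Service life = thickness / degradation rate
Life = 398 / 13 = 30.6 years

30.6 years


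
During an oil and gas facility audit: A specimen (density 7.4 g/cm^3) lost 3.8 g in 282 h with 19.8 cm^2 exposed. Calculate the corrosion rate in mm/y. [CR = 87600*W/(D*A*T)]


Apply the mm/y weight-loss relation: CR = 87600 * W / (D * A * T)
Numerator: 87600 * 3.8 = 332880.0
Denominator: 7.4 * 19.8 * 282 = 41318.64
CR = 332880.0 / 41318.64 = 8.0564 mm/y

8.0564 mm/y


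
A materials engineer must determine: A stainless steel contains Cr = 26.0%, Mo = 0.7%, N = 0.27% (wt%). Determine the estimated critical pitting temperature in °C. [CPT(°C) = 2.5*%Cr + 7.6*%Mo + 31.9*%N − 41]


Apply the ASTM G48 empirical CPT estimate: CPT(°C) = 2.5*%Cr + 7.6*%Mo + 31.9*%N − 41
2.5*26.0 = 65; 7.6*0.7 = 5.32; 31.9*0.27 = 8.613
CPT = 65 + 5.32 + 8.613 − 41 = 37.933 °C
Rounded to 0.1 °C: CPT ≈ 37.9 °C

37.9 °C


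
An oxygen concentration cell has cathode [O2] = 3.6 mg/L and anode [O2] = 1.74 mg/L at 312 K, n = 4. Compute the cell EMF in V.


Apply the Nernst concentration-cell relation: E = (RT/nF)*ln(C_cathode/C_anode)
RT/nF = 8.314*312/(4*96485) = 0.00672117 V
ln(3.6/1.74) = 0.72705
E = 0.00672117 * 0.72705 = 0.00489 V

0.00489 V


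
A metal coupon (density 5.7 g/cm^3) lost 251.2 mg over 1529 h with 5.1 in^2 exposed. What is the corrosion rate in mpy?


Apply the mpy weight-loss relation: CR = 534 * W / (D * A * T)
Numerator: 534 * 251.2 = 134140.8
Denominator: 5.7 * 5.1 * 1529 = 44448.03
CR = 134140.8 / 44448.03 = 3.018 mpy

3.018 mpy


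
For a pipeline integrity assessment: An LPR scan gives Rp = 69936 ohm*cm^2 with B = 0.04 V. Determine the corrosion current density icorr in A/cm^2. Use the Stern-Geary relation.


Apply the Stern-Geary relation: icorr = B / Rp
icorr = 0.04 / 69936 = 5.72×10^-7 A/cm^2

5.72×10^-7 A/cm^2


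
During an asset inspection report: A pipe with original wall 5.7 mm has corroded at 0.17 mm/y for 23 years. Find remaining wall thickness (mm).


Remaining wall = original − CR × time
t = 5.7 − 0.17*23 = 5.7 − 3.91 = 1.79 mm

1.79 mm


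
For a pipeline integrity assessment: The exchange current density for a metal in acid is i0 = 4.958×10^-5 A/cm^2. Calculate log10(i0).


i0 = 4.958×10^-5 A/cm^2
log10(i0) = -4.305

-4.305


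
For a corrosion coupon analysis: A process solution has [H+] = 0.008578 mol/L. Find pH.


pH = −log10[H+]
pH = −log10(0.008578) = 2.07

2.07


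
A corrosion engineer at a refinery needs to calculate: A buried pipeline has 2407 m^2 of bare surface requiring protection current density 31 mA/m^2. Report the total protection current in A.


I = area * current density, then convert mA → A (÷1000)
I = 2407 * 31 / 1000 = 74.62 A

74.62 A


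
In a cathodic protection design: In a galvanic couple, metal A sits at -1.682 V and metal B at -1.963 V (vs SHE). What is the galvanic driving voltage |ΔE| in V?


Driving voltage is the absolute potential difference.
|ΔE| = |-1.682 − (-1.963)| = 0.281 V

0.281 V


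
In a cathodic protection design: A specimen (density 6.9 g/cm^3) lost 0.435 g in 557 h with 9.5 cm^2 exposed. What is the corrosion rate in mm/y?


Apply the mm/y weight-loss relation: CR = 87600 * W / (D * A * T)
Numerator: 87600 * 0.435 = 38106.0
Denominator: 6.9 * 9.5 * 557 = 36511.35
CR = 38106.0 / 36511.35 = 1.04368 mm/y

1.04368 mm/y


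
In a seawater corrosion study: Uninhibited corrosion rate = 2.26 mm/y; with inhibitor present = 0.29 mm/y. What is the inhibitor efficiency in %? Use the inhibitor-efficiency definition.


Apply the inhibitor-efficiency definition: IE = (CR_blank − CR_inh)/CR_blank × 100
IE = (2.26 − 0.29) / 2.26 × 100
IE = 1.97 / 2.26 × 100 = 87.2 %

87.2 %


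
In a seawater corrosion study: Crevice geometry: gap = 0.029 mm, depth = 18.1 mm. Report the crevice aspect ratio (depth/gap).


Aspect ratio = depth / gap
Ratio = 18.1 / 0.029 = 624.1

624.1


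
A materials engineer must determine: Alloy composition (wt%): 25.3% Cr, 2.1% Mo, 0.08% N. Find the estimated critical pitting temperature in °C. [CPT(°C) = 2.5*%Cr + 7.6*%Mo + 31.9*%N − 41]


Apply the ASTM G48 empirical CPT estimate: CPT(°C) = 2.5*%Cr + 7.6*%Mo + 31.9*%N − 41
2.5*25.3 = 63.25; 7.6*2.1 = 15.96; 31.9*0.08 = 2.552
CPT = 63.25 + 15.96 + 2.552 − 41 = 40.762 °C
Rounded to 0.1 °C: CPT ≈ 40.8 °C

40.8 °C


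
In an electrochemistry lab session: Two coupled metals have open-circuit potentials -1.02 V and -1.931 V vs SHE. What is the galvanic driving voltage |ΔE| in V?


Driving voltage is the absolute potential difference.
|ΔE| = |-1.02 − (-1.931)| = 0.911 V

0.911 V


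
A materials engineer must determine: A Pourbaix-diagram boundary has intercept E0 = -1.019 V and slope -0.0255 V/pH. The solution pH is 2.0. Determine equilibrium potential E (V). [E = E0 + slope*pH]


Apply the Pourbaix line equation: E = E0 + slope*pH
E = -1.019 + (-0.0255)*2.0 = -1.019 + (-0.051) = -1.07 V
Rounded to 4 decimal places: E = -1.0700 V

-1.0700 V


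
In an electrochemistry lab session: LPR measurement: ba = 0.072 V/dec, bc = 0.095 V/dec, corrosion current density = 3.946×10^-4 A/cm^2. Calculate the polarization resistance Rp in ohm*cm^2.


Apply the Stern-Geary equation: Rp = ba*bc / (2.303*icorr*(ba+bc))
ba*bc = 0.072*0.095 = 0.00684
ba+bc = 0.167; 2.303*icorr*(ba+bc) = 2.303*3.946×10^-4*0.167 = 1.5176355×10^-4
Rp = 0.00684 / 1.5176355×10^-4 = 45.07 ohm*cm^2

45.07 ohm*cm^2


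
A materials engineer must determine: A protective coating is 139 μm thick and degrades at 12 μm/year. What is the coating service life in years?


Service life = thickness / degradation rate
Life = 139 / 12 = 11.6 years

11.6 years


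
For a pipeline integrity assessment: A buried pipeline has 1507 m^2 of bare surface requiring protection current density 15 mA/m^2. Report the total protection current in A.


I = area * current density, then convert mA → A (÷1000)
I = 1507 * 15 / 1000 = 22.61 A

22.61 A


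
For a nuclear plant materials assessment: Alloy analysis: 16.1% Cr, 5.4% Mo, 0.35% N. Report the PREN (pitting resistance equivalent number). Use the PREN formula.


Apply the PREN formula: PREN = Cr + 3.3*Mo + 16*N
PREN = 16.1 + 3.3*5.4 + 16*0.35
PREN = 16.1 + 17.82 + 5.6 = 39.52

39.52


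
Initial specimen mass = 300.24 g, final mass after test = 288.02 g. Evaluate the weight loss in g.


Weight loss = initial − final
WL = 300.24 − 288.02 = 12.22 g

12.22 g


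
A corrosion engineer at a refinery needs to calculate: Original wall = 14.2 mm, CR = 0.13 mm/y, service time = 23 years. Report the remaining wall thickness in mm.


Remaining wall = original − CR × time
t = 14.2 − 0.13*23 = 14.2 − 2.99 = 11.21 mm

11.21 mm


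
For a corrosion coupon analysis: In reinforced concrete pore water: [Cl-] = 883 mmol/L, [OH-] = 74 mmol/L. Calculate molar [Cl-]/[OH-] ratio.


Threshold parameter = [Cl-] / [OH-] (molar basis; both in mmol/L, so units cancel)
Ratio = 883 / 74 = 11.93

11.93


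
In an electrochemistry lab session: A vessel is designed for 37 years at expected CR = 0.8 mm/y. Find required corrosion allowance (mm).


Corrosion allowance = CR × design life
CA = 0.8 * 37 = 29.6 mm

29.6 mm


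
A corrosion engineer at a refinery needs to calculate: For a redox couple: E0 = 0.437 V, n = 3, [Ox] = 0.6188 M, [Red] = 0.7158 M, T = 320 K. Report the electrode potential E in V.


Apply the Nernst equation: E = E0 + (RT/nF)*ln([Ox]/[Red])
Step 1: RT/nF = 8.314*320/(3*96485) = 0.00919134 V
Step 2: [Ox]/[Red] = 0.6188/0.7158 = 0.864487
Step 3: ln(0.864487) = -0.145619
Step 4: correction = 0.00919134 * -0.145619 = -0.0013 V
E = 0.437 + -0.0013 = 0.4357 V

0.4357 V


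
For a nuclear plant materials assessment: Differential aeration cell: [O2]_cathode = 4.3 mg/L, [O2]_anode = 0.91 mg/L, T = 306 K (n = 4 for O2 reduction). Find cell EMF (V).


Apply the Nernst concentration-cell relation: E = (RT/nF)*ln(C_cathode/C_anode)
RT/nF = 8.314*306/(4*96485) = 0.00659192 V
ln(4.3/0.91) = 1.55293
E = 0.00659192 * 1.55293 = 0.01024 V

0.01024 V


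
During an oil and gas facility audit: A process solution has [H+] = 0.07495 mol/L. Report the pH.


pH = −log10[H+]
pH = −log10(0.07495) = 1.13

1.13


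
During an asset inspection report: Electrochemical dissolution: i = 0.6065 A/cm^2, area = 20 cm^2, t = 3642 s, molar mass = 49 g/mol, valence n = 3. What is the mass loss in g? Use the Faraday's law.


Apply Faraday's law: m = i*A*t*M / (n*F)
Total charge passed Q = i*A*t = 0.6065*20*3642 = 44177.46 C
m = Q*M/(n*F) = 44177.46*49/(3*96485) = 7.479 g

7.479 g


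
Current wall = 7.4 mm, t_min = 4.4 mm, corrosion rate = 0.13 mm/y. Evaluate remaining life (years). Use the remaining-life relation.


Apply the remaining-life relation: RL = (t_current − t_min) / CR
RL = (7.4 − 4.4) / 0.13 = 3.0 / 0.13 = 23.1 years

23.1 years


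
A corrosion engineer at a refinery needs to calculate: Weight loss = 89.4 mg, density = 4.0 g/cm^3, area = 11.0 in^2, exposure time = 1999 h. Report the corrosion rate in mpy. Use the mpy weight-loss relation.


Apply the mpy weight-loss relation: CR = 534 * W / (D * A * T)
Numerator: 534 * 89.4 = 47739.6
Denominator: 4.0 * 11.0 * 1999 = 87956.0
CR = 47739.6 / 87956.0 = 0.543 mpy

0.543 mpy


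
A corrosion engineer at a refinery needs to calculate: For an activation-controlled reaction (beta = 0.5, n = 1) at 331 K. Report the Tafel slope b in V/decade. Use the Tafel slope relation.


Apply the Tafel slope relation: b = 2.303*R*T/(beta*n*F)
Numerator: 2.303 * 8.314 * 331 = 6337.7
Denominator: 0.5 * 1 * 96485 = 48242.5
b = 6337.7 / 48242.5 = 0.131 V/decade

0.131 V/decade


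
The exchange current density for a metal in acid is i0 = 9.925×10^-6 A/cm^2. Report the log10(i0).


i0 = 9.925×10^-6 A/cm^2
log10(i0) = -5.003

-5.003


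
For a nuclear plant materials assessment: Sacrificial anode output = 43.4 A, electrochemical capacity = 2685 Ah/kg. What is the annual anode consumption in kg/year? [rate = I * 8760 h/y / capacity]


Annual consumption = current * hours per year / capacity
Rate = 43.4 * 8760 / 2685 = 141.6 kg/year

141.6 kg/year


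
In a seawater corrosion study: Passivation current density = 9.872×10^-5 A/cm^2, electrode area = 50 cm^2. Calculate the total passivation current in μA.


I = i_pass * A, then convert A → μA (×10^6)
I = 9.872×10^-5 * 50 * 10^6 = 4936.0 μA

4936.0 μA


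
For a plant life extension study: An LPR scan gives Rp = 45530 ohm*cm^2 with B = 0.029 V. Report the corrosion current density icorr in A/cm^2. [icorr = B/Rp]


Apply the Stern-Geary relation: icorr = B / Rp
icorr = 0.029 / 45530 = 6.369×10^-7 A/cm^2

6.369×10^-7 A/cm^2


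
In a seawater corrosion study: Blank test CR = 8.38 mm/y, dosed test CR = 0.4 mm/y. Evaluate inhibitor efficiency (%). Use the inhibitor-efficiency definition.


Apply the inhibitor-efficiency definition: IE = (CR_blank − CR_inh)/CR_blank × 100
IE = (8.38 − 0.4) / 8.38 × 100
IE = 7.98 / 8.38 × 100 = 95.2 %

95.2 %


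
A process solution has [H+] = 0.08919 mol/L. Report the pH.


pH = −log10[H+]
pH = −log10(0.08919) = 1.05

1.05


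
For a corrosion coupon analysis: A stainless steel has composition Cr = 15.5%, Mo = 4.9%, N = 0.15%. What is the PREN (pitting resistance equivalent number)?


Apply the PREN formula: PREN = Cr + 3.3*Mo + 16*N
PREN = 15.5 + 3.3*4.9 + 16*0.15
PREN = 15.5 + 16.17 + 2.4 = 34.07

34.07


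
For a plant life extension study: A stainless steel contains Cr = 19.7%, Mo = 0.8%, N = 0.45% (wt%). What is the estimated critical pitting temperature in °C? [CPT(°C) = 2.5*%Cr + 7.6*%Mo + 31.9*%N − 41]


Apply the ASTM G48 empirical CPT estimate: CPT(°C) = 2.5*%Cr + 7.6*%Mo + 31.9*%N − 41
2.5*19.7 = 49.25; 7.6*0.8 = 6.08; 31.9*0.45 = 14.355
CPT = 49.25 + 6.08 + 14.355 − 41 = 28.685 °C
Rounded to 0.1 °C: CPT ≈ 28.7 °C

28.7 °C


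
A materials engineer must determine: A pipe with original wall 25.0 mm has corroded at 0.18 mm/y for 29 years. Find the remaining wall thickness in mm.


Remaining wall = original − CR × time
t = 25.0 − 0.18*29 = 25.0 − 5.22 = 19.78 mm

19.78 mm


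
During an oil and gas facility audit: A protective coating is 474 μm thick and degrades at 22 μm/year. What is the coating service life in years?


Service life = thickness / degradation rate
Life = 474 / 22 = 21.5 years

21.5 years


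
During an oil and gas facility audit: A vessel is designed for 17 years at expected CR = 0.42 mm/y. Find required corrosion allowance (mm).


Corrosion allowance = CR × design life
CA = 0.42 * 17 = 7.14 mm

7.14 mm


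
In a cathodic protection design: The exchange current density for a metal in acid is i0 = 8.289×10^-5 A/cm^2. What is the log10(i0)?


i0 = 8.289×10^-5 A/cm^2
log10(i0) = -4.081

-4.081


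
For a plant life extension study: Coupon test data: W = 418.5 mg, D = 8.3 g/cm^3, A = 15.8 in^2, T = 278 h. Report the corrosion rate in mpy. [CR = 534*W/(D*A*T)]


Apply the mpy weight-loss relation: CR = 534 * W / (D * A * T)
Numerator: 534 * 418.5 = 223479.0
Denominator: 8.3 * 15.8 * 278 = 36456.92
CR = 223479.0 / 36456.92 = 6.1299 mpy

6.1299 mpy


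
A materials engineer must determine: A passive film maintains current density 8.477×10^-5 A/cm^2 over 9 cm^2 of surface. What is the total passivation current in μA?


I = i_pass * A, then convert A → μA (×10^6)
I = 8.477×10^-5 * 9 * 10^6 = 762.93 μA

762.93 μA


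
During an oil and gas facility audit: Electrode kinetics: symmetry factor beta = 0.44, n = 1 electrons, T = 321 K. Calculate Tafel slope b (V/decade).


Apply the Tafel slope relation: b = 2.303*R*T/(beta*n*F)
Numerator: 2.303 * 8.314 * 321 = 6146.23
Denominator: 0.44 * 1 * 96485 = 42453.4
b = 6146.23 / 42453.4 = 0.1448 V/decade

0.1448 V/decade


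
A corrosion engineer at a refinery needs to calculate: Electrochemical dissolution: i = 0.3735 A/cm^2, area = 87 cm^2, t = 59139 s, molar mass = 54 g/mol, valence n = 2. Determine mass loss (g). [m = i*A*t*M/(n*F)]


Apply Faraday's law: m = i*A*t*M / (n*F)
Total charge passed Q = i*A*t = 0.3735*87*59139 = 1921692.2355 C
m = Q*M/(n*F) = 1921692.2355*54/(2*96485) = 537.759 g

537.759 g


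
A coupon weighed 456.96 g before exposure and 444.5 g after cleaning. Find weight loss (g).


Weight loss = initial − final
WL = 456.96 − 444.5 = 12.46 g

12.46 g


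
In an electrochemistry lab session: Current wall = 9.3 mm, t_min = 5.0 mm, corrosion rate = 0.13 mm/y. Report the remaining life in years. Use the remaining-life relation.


Apply the remaining-life relation: RL = (t_current − t_min) / CR
RL = (9.3 − 5.0) / 0.13 = 4.3 / 0.13 = 33.1 years

33.1 years


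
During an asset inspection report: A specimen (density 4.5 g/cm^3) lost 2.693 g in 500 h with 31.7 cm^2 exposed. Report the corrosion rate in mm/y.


Apply the mm/y weight-loss relation: CR = 87600 * W / (D * A * T)
Numerator: 87600 * 2.693 = 235906.8
Denominator: 4.5 * 31.7 * 500 = 71325.0
CR = 235906.8 / 71325.0 = 3.30749 mm/y

3.30749 mm/y


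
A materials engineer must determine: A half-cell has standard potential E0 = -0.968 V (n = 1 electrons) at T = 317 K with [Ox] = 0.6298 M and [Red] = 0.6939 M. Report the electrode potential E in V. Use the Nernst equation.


Apply the Nernst equation: E = E0 + (RT/nF)*ln([Ox]/[Red])
Step 1: RT/nF = 8.314*317/(1*96485) = 0.02731552 V
Step 2: [Ox]/[Red] = 0.6298/0.6939 = 0.907624
Step 3: ln(0.907624) = -0.096925
Step 4: correction = 0.02731552 * -0.096925 = -0.003 V
E = -0.968 + -0.003 = -0.971 V

-0.971 V


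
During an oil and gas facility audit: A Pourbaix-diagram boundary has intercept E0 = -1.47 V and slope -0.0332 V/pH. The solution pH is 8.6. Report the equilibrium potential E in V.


Apply the Pourbaix line equation: E = E0 + slope*pH
E = -1.47 + (-0.0332)*8.6 = -1.47 + (-0.28552) = -1.75552 V
Rounded to 4 decimal places: E = -1.7555 V

-1.7555 V


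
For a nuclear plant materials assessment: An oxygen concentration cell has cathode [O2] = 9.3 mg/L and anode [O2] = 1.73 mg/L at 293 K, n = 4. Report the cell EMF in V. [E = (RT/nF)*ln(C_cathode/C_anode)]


Apply the Nernst concentration-cell relation: E = (RT/nF)*ln(C_cathode/C_anode)
RT/nF = 8.314*293/(4*96485) = 0.00631187 V
ln(9.3/1.73) = 1.68189
E = 0.00631187 * 1.68189 = 0.01062 V

0.01062 V


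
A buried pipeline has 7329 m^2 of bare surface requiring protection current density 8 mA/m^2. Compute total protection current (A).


I = area * current density, then convert mA → A (÷1000)
I = 7329 * 8 / 1000 = 58.63 A

58.63 A


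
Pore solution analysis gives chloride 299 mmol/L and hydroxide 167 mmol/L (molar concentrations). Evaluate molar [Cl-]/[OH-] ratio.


Threshold parameter = [Cl-] / [OH-] (molar basis; both in mmol/L, so units cancel)
Ratio = 299 / 167 = 1.79

1.79


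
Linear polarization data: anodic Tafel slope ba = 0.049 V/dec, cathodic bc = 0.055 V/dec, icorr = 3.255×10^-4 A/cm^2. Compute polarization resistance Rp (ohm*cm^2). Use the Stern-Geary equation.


Apply the Stern-Geary equation: Rp = ba*bc / (2.303*icorr*(ba+bc))
ba*bc = 0.049*0.055 = 0.002695
ba+bc = 0.104; 2.303*icorr*(ba+bc) = 2.303*3.255×10^-4*0.104 = 7.7961156×10^-5
Rp = 0.002695 / 7.7961156×10^-5 = 34.6 ohm*cm^2

34.6 ohm*cm^2


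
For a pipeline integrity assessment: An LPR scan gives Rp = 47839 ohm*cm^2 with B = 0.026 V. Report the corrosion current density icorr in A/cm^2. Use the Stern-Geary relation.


Apply the Stern-Geary relation: icorr = B / Rp
icorr = 0.026 / 47839 = 5.435×10^-7 A/cm^2

5.435×10^-7 A/cm^2


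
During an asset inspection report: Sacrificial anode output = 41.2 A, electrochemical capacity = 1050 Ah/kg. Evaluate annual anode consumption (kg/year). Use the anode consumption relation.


Annual consumption = current * hours per year / capacity
Rate = 41.2 * 8760 / 1050 = 343.7 kg/year

343.7 kg/year


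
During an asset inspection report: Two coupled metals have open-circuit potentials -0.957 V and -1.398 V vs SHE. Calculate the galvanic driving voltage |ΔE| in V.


Driving voltage is the absolute potential difference.
|ΔE| = |-0.957 − (-1.398)| = 0.441 V

0.441 V


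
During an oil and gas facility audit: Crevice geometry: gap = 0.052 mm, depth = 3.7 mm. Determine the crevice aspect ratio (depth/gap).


Aspect ratio = depth / gap
Ratio = 3.7 / 0.052 = 71.2

71.2


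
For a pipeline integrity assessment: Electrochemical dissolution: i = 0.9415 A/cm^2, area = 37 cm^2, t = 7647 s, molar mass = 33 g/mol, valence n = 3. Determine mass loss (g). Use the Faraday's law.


Apply Faraday's law: m = i*A*t*M / (n*F)
Total charge passed Q = i*A*t = 0.9415*37*7647 = 266387.0685 C
m = Q*M/(n*F) = 266387.0685*33/(3*96485) = 30.3701 g

30.3701 g


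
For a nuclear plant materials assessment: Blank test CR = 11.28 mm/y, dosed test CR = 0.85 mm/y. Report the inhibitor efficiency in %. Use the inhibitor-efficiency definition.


Apply the inhibitor-efficiency definition: IE = (CR_blank − CR_inh)/CR_blank × 100
IE = (11.28 − 0.85) / 11.28 × 100
IE = 10.43 / 11.28 × 100 = 92.5 %

92.5 %


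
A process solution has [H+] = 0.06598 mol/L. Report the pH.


pH = −log10[H+]
pH = −log10(0.06598) = 1.18

1.18


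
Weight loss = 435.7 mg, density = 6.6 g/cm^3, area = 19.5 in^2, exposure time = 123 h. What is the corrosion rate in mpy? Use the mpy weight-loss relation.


Apply the mpy weight-loss relation: CR = 534 * W / (D * A * T)
Numerator: 534 * 435.7 = 232663.8
Denominator: 6.6 * 19.5 * 123 = 15830.1
CR = 232663.8 / 15830.1 = 14.698 mpy

14.698 mpy


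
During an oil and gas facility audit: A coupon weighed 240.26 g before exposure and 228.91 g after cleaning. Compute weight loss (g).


Weight loss = initial − final
WL = 240.26 − 228.91 = 11.35 g

11.35 g


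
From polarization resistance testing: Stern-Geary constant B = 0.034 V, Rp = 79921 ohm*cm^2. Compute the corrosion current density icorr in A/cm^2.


Apply the Stern-Geary relation: icorr = B / Rp
icorr = 0.034 / 79921 = 4.254×10^-7 A/cm^2

4.254×10^-7 A/cm^2


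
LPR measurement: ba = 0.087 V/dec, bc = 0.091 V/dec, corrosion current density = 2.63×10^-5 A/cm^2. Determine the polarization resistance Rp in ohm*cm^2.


Apply the Stern-Geary equation: Rp = ba*bc / (2.303*icorr*(ba+bc))
ba*bc = 0.087*0.091 = 0.007917
ba+bc = 0.178; 2.303*icorr*(ba+bc) = 2.303*2.63×10^-5*0.178 = 1.0781264×10^-5
Rp = 0.007917 / 1.0781264×10^-5 = 734.3 ohm*cm^2

734.3 ohm*cm^2


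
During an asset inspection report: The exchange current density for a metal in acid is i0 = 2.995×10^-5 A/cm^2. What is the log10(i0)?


i0 = 2.995×10^-5 A/cm^2
log10(i0) = -4.524

-4.524


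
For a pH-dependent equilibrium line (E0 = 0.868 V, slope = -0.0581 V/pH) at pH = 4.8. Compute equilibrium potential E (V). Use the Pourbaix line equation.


Apply the Pourbaix line equation: E = E0 + slope*pH
E = 0.868 + (-0.0581)*4.8 = 0.868 + (-0.27888) = 0.58912 V
Rounded to 3 decimal places: E = 0.589 V

0.589 V


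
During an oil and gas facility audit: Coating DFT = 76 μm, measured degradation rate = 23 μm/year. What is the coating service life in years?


Service life = thickness / degradation rate
Life = 76 / 23 = 3.3 years

3.3 years


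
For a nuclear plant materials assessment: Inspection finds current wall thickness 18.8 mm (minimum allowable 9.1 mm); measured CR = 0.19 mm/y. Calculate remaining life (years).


Apply the remaining-life relation: RL = (t_current − t_min) / CR
RL = (18.8 − 9.1) / 0.19 = 9.7 / 0.19 = 51.1 years

51.1 years


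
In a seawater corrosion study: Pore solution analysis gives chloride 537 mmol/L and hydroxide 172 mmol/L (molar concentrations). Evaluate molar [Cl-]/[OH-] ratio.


Threshold parameter = [Cl-] / [OH-] (molar basis; both in mmol/L, so units cancel)
Ratio = 537 / 172 = 3.12

3.12


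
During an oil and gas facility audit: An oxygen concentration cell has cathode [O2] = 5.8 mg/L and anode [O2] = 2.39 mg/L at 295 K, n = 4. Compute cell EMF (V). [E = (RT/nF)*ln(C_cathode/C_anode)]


Apply the Nernst concentration-cell relation: E = (RT/nF)*ln(C_cathode/C_anode)
RT/nF = 8.314*295/(4*96485) = 0.00635495 V
ln(5.8/2.39) = 0.88656
E = 0.00635495 * 0.88656 = 0.00563 V

0.00563 V


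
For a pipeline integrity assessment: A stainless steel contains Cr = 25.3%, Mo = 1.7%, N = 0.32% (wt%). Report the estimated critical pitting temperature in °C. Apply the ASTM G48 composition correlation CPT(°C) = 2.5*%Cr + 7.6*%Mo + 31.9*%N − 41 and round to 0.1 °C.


Apply the ASTM G48 empirical CPT estimate: CPT(°C) = 2.5*%Cr + 7.6*%Mo + 31.9*%N − 41
2.5*25.3 = 63.25; 7.6*1.7 = 12.92; 31.9*0.32 = 10.208
CPT = 63.25 + 12.92 + 10.208 − 41 = 45.378 °C
Rounded to 0.1 °C: CPT ≈ 45.4 °C

45.4 °C


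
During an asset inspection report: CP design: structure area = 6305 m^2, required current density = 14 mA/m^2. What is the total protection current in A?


I = area * current density, then convert mA → A (÷1000)
I = 6305 * 14 / 1000 = 88.27 A

88.27 A


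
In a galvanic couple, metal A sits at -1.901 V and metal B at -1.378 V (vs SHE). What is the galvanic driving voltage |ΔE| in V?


Driving voltage is the absolute potential difference.
|ΔE| = |-1.901 − (-1.378)| = 0.523 V

0.523 V


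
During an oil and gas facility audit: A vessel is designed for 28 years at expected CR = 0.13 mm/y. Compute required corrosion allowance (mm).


Corrosion allowance = CR × design life
CA = 0.13 * 28 = 3.64 mm

3.64 mm


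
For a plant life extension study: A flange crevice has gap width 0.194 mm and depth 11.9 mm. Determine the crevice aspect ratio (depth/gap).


Aspect ratio = depth / gap
Ratio = 11.9 / 0.194 = 61.3

61.3


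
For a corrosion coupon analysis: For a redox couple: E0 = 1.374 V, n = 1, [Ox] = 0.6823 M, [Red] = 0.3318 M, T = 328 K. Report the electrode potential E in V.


Apply the Nernst equation: E = E0 + (RT/nF)*ln([Ox]/[Red])
Step 1: RT/nF = 8.314*328/(1*96485) = 0.02826338 V
Step 2: [Ox]/[Red] = 0.6823/0.3318 = 2.056359
Step 3: ln(2.056359) = 0.720937
Step 4: correction = 0.02826338 * 0.720937 = 0.0204 V
E = 1.374 + 0.0204 = 1.3944 V

1.3944 V


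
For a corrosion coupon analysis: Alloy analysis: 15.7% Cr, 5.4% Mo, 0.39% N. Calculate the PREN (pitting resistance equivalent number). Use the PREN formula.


Apply the PREN formula: PREN = Cr + 3.3*Mo + 16*N
PREN = 15.7 + 3.3*5.4 + 16*0.39
PREN = 15.7 + 17.82 + 6.24 = 39.76

39.76


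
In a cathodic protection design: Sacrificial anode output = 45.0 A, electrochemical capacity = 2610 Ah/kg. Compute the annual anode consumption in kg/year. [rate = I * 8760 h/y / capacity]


Annual consumption = current * hours per year / capacity
Rate = 45.0 * 8760 / 2610 = 151.0 kg/year

151.0 kg/year


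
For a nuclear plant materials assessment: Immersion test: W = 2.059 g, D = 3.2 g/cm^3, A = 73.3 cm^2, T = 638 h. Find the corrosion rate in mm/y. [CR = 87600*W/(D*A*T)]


Apply the mm/y weight-loss relation: CR = 87600 * W / (D * A * T)
Numerator: 87600 * 2.059 = 180368.4
Denominator: 3.2 * 73.3 * 638 = 149649.28
CR = 180368.4 / 149649.28 = 1.2053 mm/y

1.2053 mm/y


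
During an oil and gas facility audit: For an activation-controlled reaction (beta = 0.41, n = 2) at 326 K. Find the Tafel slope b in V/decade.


Apply the Tafel slope relation: b = 2.303*R*T/(beta*n*F)
Numerator: 2.303 * 8.314 * 326 = 6241.97
Denominator: 0.41 * 2 * 96485 = 79117.7
b = 6241.97 / 79117.7 = 0.0789 V/decade

0.0789 V/decade


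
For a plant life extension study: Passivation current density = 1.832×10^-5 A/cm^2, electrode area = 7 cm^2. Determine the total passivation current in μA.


I = i_pass * A, then convert A → μA (×10^6)
I = 1.832×10^-5 * 7 * 10^6 = 128.24 μA

128.24 μA


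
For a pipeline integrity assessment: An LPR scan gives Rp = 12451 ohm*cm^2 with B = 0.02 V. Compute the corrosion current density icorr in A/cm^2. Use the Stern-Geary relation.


Apply the Stern-Geary relation: icorr = B / Rp
icorr = 0.02 / 12451 = 1.606×10^-6 A/cm^2

1.606×10^-6 A/cm^2


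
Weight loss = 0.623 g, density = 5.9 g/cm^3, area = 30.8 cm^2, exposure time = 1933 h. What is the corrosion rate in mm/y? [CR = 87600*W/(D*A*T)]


Apply the mm/y weight-loss relation: CR = 87600 * W / (D * A * T)
Numerator: 87600 * 0.623 = 54574.8
Denominator: 5.9 * 30.8 * 1933 = 351264.76
CR = 54574.8 / 351264.76 = 0.155367 mm/y

0.155367 mm/y


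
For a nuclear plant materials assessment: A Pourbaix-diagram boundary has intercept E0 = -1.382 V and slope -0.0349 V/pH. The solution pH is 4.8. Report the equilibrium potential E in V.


Apply the Pourbaix line equation: E = E0 + slope*pH
E = -1.382 + (-0.0349)*4.8 = -1.382 + (-0.16752) = -1.54952 V
Rounded to 3 decimal places: E = -1.550 V

-1.550 V


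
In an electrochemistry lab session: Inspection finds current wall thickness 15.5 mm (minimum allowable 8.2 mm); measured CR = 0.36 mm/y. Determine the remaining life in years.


Apply the remaining-life relation: RL = (t_current − t_min) / CR
RL = (15.5 − 8.2) / 0.36 = 7.3 / 0.36 = 20.3 years

20.3 years


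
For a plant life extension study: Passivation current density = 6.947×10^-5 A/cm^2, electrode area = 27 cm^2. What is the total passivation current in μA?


I = i_pass * A, then convert A → μA (×10^6)
I = 6.947×10^-5 * 27 * 10^6 = 1875.69 μA

1875.69 μA


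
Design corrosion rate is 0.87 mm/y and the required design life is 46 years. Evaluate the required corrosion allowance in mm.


Corrosion allowance = CR × design life
CA = 0.87 * 46 = 40.02 mm

40.02 mm


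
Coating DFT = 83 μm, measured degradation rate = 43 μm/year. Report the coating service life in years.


Service life = thickness / degradation rate
Life = 83 / 43 = 1.9 years

1.9 years


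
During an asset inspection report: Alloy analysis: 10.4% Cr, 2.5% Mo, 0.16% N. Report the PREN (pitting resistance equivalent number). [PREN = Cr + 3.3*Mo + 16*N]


Apply the PREN formula: PREN = Cr + 3.3*Mo + 16*N
PREN = 10.4 + 3.3*2.5 + 16*0.16
PREN = 10.4 + 8.25 + 2.56 = 21.21

21.21


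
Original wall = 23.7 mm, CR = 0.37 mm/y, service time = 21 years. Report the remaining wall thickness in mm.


Remaining wall = original − CR × time
t = 23.7 − 0.37*21 = 23.7 − 7.77 = 15.93 mm

15.93 mm


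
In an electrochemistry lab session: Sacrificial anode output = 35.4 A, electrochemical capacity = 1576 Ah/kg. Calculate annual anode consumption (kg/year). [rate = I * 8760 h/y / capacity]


Annual consumption = current * hours per year / capacity
Rate = 35.4 * 8760 / 1576 = 196.8 kg/year

196.8 kg/year


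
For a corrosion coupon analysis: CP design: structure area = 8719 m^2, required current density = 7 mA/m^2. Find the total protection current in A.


I = area * current density, then convert mA → A (÷1000)
I = 8719 * 7 / 1000 = 61.03 A

61.03 A


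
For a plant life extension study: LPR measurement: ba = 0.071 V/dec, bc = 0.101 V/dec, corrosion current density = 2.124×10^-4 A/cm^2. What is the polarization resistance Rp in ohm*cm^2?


Apply the Stern-Geary equation: Rp = ba*bc / (2.303*icorr*(ba+bc))
ba*bc = 0.071*0.101 = 0.007171
ba+bc = 0.172; 2.303*icorr*(ba+bc) = 2.303*2.124×10^-4*0.172 = 8.4135038×10^-5
Rp = 0.007171 / 8.4135038×10^-5 = 85.23 ohm*cm^2

85.23 ohm*cm^2


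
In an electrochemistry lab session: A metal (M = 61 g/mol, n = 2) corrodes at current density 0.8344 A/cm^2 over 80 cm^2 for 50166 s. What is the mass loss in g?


Apply Faraday's law: m = i*A*t*M / (n*F)
Total charge passed Q = i*A*t = 0.8344*80*50166 = 3348680.832 C
m = Q*M/(n*F) = 3348680.832*61/(2*96485) = 1058.55589 g

1058.55589 g


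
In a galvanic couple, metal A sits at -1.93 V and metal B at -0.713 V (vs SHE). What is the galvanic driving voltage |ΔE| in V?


Driving voltage is the absolute potential difference.
|ΔE| = |-1.93 − (-0.713)| = 1.217 V

1.217 V


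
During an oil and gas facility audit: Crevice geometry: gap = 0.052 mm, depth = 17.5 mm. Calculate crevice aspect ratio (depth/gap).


Aspect ratio = depth / gap
Ratio = 17.5 / 0.052 = 336.5

336.5


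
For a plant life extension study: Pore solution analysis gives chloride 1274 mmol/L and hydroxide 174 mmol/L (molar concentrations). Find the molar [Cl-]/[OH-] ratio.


Threshold parameter = [Cl-] / [OH-] (molar basis; both in mmol/L, so units cancel)
Ratio = 1274 / 174 = 7.32

7.32


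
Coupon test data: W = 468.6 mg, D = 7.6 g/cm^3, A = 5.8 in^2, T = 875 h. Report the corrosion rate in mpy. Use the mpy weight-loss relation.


Apply the mpy weight-loss relation: CR = 534 * W / (D * A * T)
Numerator: 534 * 468.6 = 250232.4
Denominator: 7.6 * 5.8 * 875 = 38570.0
CR = 250232.4 / 38570.0 = 6.48775 mpy

6.48775 mpy
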